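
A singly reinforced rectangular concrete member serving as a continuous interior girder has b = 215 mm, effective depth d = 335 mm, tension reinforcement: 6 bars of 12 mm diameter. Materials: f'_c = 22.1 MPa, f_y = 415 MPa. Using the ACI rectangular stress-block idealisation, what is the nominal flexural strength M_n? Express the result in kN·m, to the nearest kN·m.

M_n ≈ 84 kN·m

A_s = 6 × 113 = 678 mm².
T = A_s f_y = 678 × 415 = 281370 N = 281.37 kN.
From C = T: a = T/(0.85 f'_c b) = 281370/(0.85 × 22.1 × 215) = 69.67 mm.
M_n = T(d − a/2) = 281.37 kN × (335 − 34.835) mm = 84.46 kN·m.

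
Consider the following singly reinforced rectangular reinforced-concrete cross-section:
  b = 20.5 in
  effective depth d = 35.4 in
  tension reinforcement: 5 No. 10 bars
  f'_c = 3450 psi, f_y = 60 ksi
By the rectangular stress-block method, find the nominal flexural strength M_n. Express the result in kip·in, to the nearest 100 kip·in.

M_n ≈ 12300 kip·in

A_s = 5 × 1.27 = 6.35 in².
T = A_s f_y = 6.35 × 60 = 381 kips.
a = T/(0.85 f'_c b) = 381/(0.85 × 3.45 × 20.5) = 6.338 in.
M_n = T(d − a/2) = 381 × (35.4 − 3.169) = 12280.0 kip·in.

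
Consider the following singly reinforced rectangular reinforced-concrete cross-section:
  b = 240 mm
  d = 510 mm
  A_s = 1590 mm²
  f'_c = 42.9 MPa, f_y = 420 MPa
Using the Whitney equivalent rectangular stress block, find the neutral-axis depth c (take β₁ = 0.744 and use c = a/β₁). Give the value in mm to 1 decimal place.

T = A_s f_y = 1590 × 420 = 667800 N = 667.8 kN.
Setting C = 0.85 f'_c a b equal to T: a = 667800/(0.85 × 42.9 × 240) = 76.306 mm.
With β₁ = 0.744, c = a/β₁ = 76.306/0.744 = 102.6 mm.

c ≈ 102.6 mm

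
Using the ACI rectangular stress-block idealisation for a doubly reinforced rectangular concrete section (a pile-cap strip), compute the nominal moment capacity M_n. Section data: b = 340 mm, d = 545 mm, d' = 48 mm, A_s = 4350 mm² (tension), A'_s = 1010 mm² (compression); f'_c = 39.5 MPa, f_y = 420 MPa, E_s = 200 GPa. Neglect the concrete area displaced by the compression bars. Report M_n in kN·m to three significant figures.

M_n ≈ 889 kN·m

Assume both tension and compression steel yield.
Net tension couple steel: A_s − A'_s = 3340 mm².
a = (A_s − A'_s) f_y / (0.85 f'_c b) = 1402800/(0.85 × 39.5 × 340) = 122.89 mm.
c = a/β₁ = 122.89/0.768 = 160.01 mm; ε'_s = 0.003(c − d')/c = 0.0021 ≥ f_y/E_s = 0.0021, so compression steel does yield.
M_n = (A_s − A'_s) f_y (d − a/2) + A'_s f_y (d − d') = [1402800 × (545 − 61.445) + 424200 × (545 − 48)] × 10⁻⁶ = 678.33 + 210.83 = 889.16 kN·m.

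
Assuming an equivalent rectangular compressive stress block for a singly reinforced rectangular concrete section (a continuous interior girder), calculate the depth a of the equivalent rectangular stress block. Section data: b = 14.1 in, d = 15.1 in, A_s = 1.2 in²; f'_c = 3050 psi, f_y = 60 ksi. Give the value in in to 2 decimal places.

T = A_s f_y = 1.2 × 60 = 72 kips.
a = T/(0.85 f'_c b) = 72/(0.85 × 3.05 × 14.1) = 1.97 in.

a ≈ 1.97 in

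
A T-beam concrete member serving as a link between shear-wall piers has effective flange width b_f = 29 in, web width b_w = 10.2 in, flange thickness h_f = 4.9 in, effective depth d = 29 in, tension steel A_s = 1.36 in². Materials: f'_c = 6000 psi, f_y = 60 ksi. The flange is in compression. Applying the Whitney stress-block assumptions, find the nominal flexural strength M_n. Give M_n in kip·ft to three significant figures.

M_n ≈ 195 kip·ft

Tension: T = A_s f_y = 1.36 × 60 = 81.6 kips.
Try a within the flange: a = T/(0.85 f'_c b_f) = 81.6/(0.85 × 6 × 29) = 0.552 in.
Since a = 0.552 ≤ h_f = 4.9 in, the stress block lies entirely in the flange; analyse as a rectangular beam of width b_f.
M_n = T(d − a/2) = 81.6 × (29 − 0.276) = 2343.9 kip·in.
M_n = 2343.9/12 = 195.33 kip·ft.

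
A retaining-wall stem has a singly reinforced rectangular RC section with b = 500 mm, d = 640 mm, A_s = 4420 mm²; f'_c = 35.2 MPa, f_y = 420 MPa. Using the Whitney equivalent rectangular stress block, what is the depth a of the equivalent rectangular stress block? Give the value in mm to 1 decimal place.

T = A_s f_y = 4420 × 420 = 1856400 N = 1856.4 kN.
Setting C = 0.85 f'_c a b equal to T: a = 1856400/(0.85 × 35.2 × 500) = 124.1 mm.

a ≈ 124.1 mm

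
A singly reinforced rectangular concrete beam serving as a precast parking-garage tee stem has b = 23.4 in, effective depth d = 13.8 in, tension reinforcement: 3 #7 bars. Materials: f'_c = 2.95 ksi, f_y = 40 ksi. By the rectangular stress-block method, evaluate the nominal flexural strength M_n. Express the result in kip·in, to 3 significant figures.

A_s = 3 × 0.6 = 1.8 in².
T = A_s f_y = 1.8 × 40 = 72 kips.
a = T/(0.85 f'_c b) = 72/(0.85 × 2.95 × 23.4) = 1.227 in.
M_n = T(d − a/2) = 72 × (13.8 − 0.6135) = 949.4 kip·in.

M_n ≈ 949 kip·in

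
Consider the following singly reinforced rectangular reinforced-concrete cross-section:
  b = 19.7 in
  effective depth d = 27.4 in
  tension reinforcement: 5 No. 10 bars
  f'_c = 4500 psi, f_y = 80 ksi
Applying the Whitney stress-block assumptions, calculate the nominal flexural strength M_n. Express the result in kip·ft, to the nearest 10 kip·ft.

M_n ≈ 1020 kip·ft

A_s = 5 × 1.27 = 6.35 in².
T = A_s f_y = 6.35 × 80 = 508 kips.
a = T/(0.85 f'_c b) = 508/(0.85 × 4.5 × 19.7) = 6.742 in.
M_n = T(d − a/2) = 508 × (27.4 − 3.371) = 12206.7 kip·in = 12206.7/12 = 1017.23 kip·ft.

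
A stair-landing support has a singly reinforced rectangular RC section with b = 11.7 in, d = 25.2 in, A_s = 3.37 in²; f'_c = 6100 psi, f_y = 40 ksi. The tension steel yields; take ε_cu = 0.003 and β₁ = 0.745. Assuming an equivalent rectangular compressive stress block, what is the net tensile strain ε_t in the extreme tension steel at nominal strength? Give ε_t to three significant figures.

a = A_s f_y/(0.85 f'_c b) = 2.222 in.
β₁ = 0.745, so c = a/β₁ = 2.222/0.745 = 2.983 in.
From the linear strain diagram with ε_cu = 0.003: ε_t = 0.003 (d − c)/c = 0.003 × (25.2 − 2.983)/2.983 = 0.0223.
Since ε_t ≥ 0.005, the section is tension-controlled.

ε_t ≈ 0.0223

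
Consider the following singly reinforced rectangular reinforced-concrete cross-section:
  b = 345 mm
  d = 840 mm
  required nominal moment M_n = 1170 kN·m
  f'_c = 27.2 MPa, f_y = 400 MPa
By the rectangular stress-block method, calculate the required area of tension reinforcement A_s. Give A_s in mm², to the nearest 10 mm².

A_s ≈ 3950 mm²

With M_n = 0.85 f'_c a b (d − a/2), solve the quadratic for a:
a = d − √(d² − 2M_n/(0.85 f'_c b)) = 840 − √(840² − 2 × 1170×10⁶/(0.85 × 27.2 × 345)) = 197.95 mm.
A_s = 0.85 f'_c a b / f_y = 0.85 × 27.2 × 197.95 × 345 / 400 = 3947.3 mm².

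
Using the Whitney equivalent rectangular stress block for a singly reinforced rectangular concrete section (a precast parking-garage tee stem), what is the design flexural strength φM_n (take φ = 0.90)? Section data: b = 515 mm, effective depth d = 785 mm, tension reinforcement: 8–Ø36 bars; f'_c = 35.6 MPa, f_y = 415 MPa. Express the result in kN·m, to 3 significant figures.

φM_n ≈ 2060 kN·m

A_s = 8 × 1018 = 8144 mm².
T = A_s f_y = 8144 × 415 = 3379760 N = 3379.76 kN.
From C = T: a = T/(0.85 f'_c b) = 3379760/(0.85 × 35.6 × 515) = 216.88 mm.
M_n = T(d − a/2) = 3379.76 kN × (785 − 108.44) mm = 2286.61 kN·m.
φM_n = 0.90 × 2286.61 = 2057.95 kN·m.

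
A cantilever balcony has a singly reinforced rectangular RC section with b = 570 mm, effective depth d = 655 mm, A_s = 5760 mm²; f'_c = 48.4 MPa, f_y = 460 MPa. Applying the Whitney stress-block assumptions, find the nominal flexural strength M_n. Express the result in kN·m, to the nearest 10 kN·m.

M_n ≈ 1590 kN·m

T = A_s f_y = 5760 × 460 = 2649600 N = 2649.6 kN.
From C = T: a = T/(0.85 f'_c b) = 2649600/(0.85 × 48.4 × 570) = 112.99 mm.
M_n = T(d − a/2) = 2649.6 kN × (655 − 56.495) mm = 1585.80 kN·m.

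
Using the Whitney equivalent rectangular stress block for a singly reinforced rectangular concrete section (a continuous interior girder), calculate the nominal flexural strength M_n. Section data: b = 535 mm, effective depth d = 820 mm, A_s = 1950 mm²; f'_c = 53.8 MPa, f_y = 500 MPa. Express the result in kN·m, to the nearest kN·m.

M_n ≈ 780 kN·m

T = A_s f_y = 1950 × 500 = 975000 N = 975 kN.
From C = T: a = T/(0.85 f'_c b) = 975000/(0.85 × 53.8 × 535) = 39.85 mm.
M_n = T(d − a/2) = 975 kN × (820 − 19.925) mm = 780.07 kN·m.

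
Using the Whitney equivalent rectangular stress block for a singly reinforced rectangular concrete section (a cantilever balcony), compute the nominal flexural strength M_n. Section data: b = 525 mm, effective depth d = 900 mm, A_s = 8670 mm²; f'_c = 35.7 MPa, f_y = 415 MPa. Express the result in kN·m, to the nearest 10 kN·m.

M_n ≈ 2830 kN·m

T = A_s f_y = 8670 × 415 = 3598050 N = 3598.05 kN.
From C = T: a = T/(0.85 f'_c b) = 3598050/(0.85 × 35.7 × 525) = 225.85 mm.
M_n = T(d − a/2) = 3598.05 kN × (900 − 112.925) mm = 2831.94 kN·m.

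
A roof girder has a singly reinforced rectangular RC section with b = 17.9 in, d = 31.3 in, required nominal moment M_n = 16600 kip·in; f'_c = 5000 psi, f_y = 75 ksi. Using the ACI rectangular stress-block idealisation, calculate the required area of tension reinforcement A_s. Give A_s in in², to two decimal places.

A_s ≈ 8.11 in²

From M_n = 0.85 f'_c a b (d − a/2):
a = d − √(d² − 2M_n/(0.85 f'_c b)) = 31.3 − √(31.3² − 2 × 16600/(0.85 × 5 × 17.9)) = 7.992 in.
A_s = 0.85 f'_c a b / f_y = 0.85 × 5 × 7.992 × 17.9 / 75 = 8.107 in².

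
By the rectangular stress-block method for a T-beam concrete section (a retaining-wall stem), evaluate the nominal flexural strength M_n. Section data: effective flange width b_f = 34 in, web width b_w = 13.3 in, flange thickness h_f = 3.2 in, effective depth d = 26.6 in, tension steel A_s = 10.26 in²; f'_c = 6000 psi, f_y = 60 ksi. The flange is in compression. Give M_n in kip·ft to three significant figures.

Tension: T = A_s f_y = 10.26 × 60 = 615.6 kips.
Try a within the flange: a = T/(0.85 f'_c b_f) = 615.6/(0.85 × 6 × 34) = 3.550 in.
a = 3.550 > h_f = 3.2 in: the block extends into the web. Split into flange-overhang and web parts.
C_f = 0.85 f'_c (b_f − b_w) h_f = 0.85 × 6 × (34 − 13.3) × 3.2 = 337.8 kips.
Remaining web compression depth: a_w = (T − C_f)/(0.85 f'_c b_w) = (615.6 − 337.8)/(0.85 × 6 × 13.3) = 4.096 in.
M_n = C_f(d − h_f/2) + (T − C_f)(d − a_w/2) = 337.8 × (26.6 − 1.6) + 277.8 × (26.6 − 2.048) = 8445.0 + 6820.5 = 15265.5 kip·in.
M_n = 15265.5/12 = 1272.13 kip·ft.

M_n ≈ 1270 kip·ft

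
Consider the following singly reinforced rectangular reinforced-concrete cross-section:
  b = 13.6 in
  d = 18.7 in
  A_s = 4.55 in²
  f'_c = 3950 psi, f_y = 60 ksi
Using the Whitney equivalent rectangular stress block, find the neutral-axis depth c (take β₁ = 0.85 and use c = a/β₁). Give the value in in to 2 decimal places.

c ≈ 7.03 in

T = A_s f_y = 4.55 × 60 = 273 kips.
a = T/(0.85 f'_c b) = 273/(0.85 × 3.95 × 13.6) = 5.9787 in.
With β₁ = 0.85, c = a/β₁ = 5.9787/0.85 = 7.03 in.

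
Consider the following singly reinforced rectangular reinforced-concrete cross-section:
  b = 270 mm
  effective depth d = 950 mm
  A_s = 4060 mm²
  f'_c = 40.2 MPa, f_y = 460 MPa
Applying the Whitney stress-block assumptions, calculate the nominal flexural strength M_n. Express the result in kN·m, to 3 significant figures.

T = A_s f_y = 4060 × 460 = 1867600 N = 1867.6 kN.
From C = T: a = T/(0.85 f'_c b) = 1867600/(0.85 × 40.2 × 270) = 202.43 mm.
M_n = T(d − a/2) = 1867.6 kN × (950 − 101.215) mm = 1585.19 kN·m.

M_n ≈ 1590 kN·m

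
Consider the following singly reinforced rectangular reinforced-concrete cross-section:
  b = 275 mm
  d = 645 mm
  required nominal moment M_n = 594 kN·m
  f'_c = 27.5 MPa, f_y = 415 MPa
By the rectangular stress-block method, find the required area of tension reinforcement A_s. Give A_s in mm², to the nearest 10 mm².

With M_n = 0.85 f'_c a b (d − a/2), solve the quadratic for a:
a = d − √(d² − 2M_n/(0.85 f'_c b)) = 645 − √(645² − 2 × 594×10⁶/(0.85 × 27.5 × 275)) = 164.15 mm.
A_s = 0.85 f'_c a b / f_y = 0.85 × 27.5 × 164.15 × 275 / 415 = 2542.6 mm².

A_s ≈ 2540 mm²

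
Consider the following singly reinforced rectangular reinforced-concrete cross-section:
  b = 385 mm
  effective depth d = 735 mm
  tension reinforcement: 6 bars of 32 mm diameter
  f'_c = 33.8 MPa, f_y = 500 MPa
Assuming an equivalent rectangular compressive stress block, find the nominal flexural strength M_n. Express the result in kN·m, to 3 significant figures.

A_s = 6 × 804 = 4824 mm².
T = A_s f_y = 4824 × 500 = 2412000 N = 2412 kN.
From C = T: a = T/(0.85 f'_c b) = 2412000/(0.85 × 33.8 × 385) = 218.06 mm.
M_n = T(d − a/2) = 2412 kN × (735 − 109.03) mm = 1509.84 kN·m.

M_n ≈ 1510 kN·m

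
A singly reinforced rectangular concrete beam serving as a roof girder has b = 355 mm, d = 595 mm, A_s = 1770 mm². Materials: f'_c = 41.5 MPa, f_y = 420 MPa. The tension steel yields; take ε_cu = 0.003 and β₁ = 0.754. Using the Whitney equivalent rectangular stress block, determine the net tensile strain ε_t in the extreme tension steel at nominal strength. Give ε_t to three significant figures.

ε_t ≈ 0.0197

a = A_s f_y/(0.85 f'_c b) = 59.36 mm.
β₁ = 0.754, so c = a/β₁ = 59.36/0.754 = 78.73 mm.
From the linear strain diagram with ε_cu = 0.003: ε_t = 0.003 (d − c)/c = 0.003 × (595 − 78.73)/78.73 = 0.0197.
Since ε_t ≥ 0.005, the section is tension-controlled.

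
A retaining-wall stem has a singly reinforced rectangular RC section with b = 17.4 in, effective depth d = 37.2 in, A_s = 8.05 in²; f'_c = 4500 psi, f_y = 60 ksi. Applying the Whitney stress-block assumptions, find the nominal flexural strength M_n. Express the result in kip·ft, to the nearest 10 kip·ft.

M_n ≈ 1350 kip·ft

T = A_s f_y = 8.05 × 60 = 483 kips.
a = T/(0.85 f'_c b) = 483/(0.85 × 4.5 × 17.4) = 7.257 in.
M_n = T(d − a/2) = 483 × (37.2 − 3.6285) = 16215.0 kip·in = 16215.0/12 = 1351.25 kip·ft.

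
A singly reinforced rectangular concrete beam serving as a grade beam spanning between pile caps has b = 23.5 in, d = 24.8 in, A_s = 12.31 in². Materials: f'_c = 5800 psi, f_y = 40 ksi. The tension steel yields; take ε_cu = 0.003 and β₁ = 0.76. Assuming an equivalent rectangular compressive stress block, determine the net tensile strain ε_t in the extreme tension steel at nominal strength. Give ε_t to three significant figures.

ε_t ≈ 0.0103

a = A_s f_y/(0.85 f'_c b) = 4.250 in.
β₁ = 0.76, so c = a/β₁ = 4.250/0.76 = 5.592 in.
From the linear strain diagram with ε_cu = 0.003: ε_t = 0.003 (d − c)/c = 0.003 × (24.8 − 5.592)/5.592 = 0.0103.
Since ε_t ≥ 0.005, the section is tension-controlled.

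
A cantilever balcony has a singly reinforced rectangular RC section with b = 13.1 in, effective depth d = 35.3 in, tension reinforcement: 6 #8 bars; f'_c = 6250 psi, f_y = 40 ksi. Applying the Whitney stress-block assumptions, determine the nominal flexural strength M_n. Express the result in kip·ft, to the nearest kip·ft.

M_n ≈ 536 kip·ft

A_s = 6 × 0.79 = 4.74 in².
T = A_s f_y = 4.74 × 40 = 189.6 kips.
a = T/(0.85 f'_c b) = 189.6/(0.85 × 6.25 × 13.1) = 2.724 in.
M_n = T(d − a/2) = 189.6 × (35.3 − 1.362) = 6434.6 kip·in = 6434.6/12 = 536.22 kip·ft.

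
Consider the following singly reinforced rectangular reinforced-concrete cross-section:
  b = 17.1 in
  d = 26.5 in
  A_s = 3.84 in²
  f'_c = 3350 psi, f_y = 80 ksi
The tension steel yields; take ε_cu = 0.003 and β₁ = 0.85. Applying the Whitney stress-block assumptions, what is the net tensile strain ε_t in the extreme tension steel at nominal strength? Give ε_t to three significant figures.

a = A_s f_y/(0.85 f'_c b) = 6.309 in.
β₁ = 0.85, so c = a/β₁ = 6.309/0.85 = 7.422 in.
From the linear strain diagram with ε_cu = 0.003: ε_t = 0.003 (d − c)/c = 0.003 × (26.5 − 7.422)/7.422 = 0.00771.
Since ε_t ≥ 0.005, the section is tension-controlled.

ε_t ≈ 0.00771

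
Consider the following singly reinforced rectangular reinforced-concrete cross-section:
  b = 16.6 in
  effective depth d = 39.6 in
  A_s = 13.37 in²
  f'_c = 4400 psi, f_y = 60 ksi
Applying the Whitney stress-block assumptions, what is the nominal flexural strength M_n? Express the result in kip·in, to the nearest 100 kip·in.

M_n ≈ 26600 kip·in

T = A_s f_y = 13.37 × 60 = 802.2 kips.
a = T/(0.85 f'_c b) = 802.2/(0.85 × 4.4 × 16.6) = 12.921 in.
M_n = T(d − a/2) = 802.2 × (39.6 − 6.4605) = 26584.5 kip·in.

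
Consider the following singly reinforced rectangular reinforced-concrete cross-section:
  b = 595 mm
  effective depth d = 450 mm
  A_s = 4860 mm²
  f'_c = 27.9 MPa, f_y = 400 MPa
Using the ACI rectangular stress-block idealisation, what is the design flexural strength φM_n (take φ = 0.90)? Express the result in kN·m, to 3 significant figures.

φM_n ≈ 667 kN·m

T = A_s f_y = 4860 × 400 = 1944000 N = 1944 kN.
From C = T: a = T/(0.85 f'_c b) = 1944000/(0.85 × 27.9 × 595) = 137.77 mm.
M_n = T(d − a/2) = 1944 kN × (450 − 68.885) mm = 740.89 kN·m.
φM_n = 0.90 × 740.89 = 666.80 kN·m.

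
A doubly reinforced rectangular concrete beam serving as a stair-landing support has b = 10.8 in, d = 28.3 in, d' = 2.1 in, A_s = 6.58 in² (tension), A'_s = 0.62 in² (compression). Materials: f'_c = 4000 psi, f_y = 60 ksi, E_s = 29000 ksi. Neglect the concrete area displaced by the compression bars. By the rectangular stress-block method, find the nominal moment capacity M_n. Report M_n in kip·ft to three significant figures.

Assume both steels yield.
a = (A_s − A'_s) f_y/(0.85 f'_c b) = (6.58 − 0.62) × 60/(0.85 × 4 × 10.8) = 9.739 in.
c = a/β₁ = 9.739/0.85 = 11.458 in; ε'_s = 0.003(c − d')/c = 0.0025 ≥ ε_y = 0.0021, so the compression steel yields.
M_n = (A_s − A'_s) f_y (d − a/2) + A'_s f_y (d − d') = 357.6 × (28.3 − 4.8695) + 37.2 × (28.3 − 2.1) = 8378.7 + 974.6 = 9353.3 kip·in = 9353.3/12 = 779.44 kip·ft.

M_n ≈ 779 kip·ft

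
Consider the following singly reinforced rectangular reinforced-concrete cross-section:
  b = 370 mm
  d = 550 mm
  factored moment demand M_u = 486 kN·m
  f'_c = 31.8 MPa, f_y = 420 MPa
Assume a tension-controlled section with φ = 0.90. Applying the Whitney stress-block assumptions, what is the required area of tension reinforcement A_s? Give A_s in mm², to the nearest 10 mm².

M_n = M_u/φ = 486/0.90 = 540 kN·m.
With M_n = 0.85 f'_c a b (d − a/2), solve the quadratic for a:
a = d − √(d² − 2M_n/(0.85 f'_c b)) = 550 − √(550² − 2 × 540×10⁶/(0.85 × 31.8 × 370)) = 108.96 mm.
A_s = 0.85 f'_c a b / f_y = 0.85 × 31.8 × 108.96 × 370 / 420 = 2594.6 mm².

A_s ≈ 2590 mm²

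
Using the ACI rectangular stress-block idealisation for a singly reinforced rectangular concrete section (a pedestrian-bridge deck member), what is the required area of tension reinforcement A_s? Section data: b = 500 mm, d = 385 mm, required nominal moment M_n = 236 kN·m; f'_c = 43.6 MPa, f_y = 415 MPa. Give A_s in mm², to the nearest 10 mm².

A_s ≈ 1550 mm²

With M_n = 0.85 f'_c a b (d − a/2), solve the quadratic for a:
a = d − √(d² − 2M_n/(0.85 f'_c b)) = 385 − √(385² − 2 × 236×10⁶/(0.85 × 43.6 × 500)) = 34.64 mm.
A_s = 0.85 f'_c a b / f_y = 0.85 × 43.6 × 34.64 × 500 / 415 = 1546.7 mm².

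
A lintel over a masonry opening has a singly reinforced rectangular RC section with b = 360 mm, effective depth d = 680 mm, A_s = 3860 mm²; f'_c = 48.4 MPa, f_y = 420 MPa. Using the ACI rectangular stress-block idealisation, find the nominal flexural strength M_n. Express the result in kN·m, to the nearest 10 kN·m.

M_n ≈ 1010 kN·m

T = A_s f_y = 3860 × 420 = 1621200 N = 1621.2 kN.
From C = T: a = T/(0.85 f'_c b) = 1621200/(0.85 × 48.4 × 360) = 109.46 mm.
M_n = T(d − a/2) = 1621.2 kN × (680 − 54.73) mm = 1013.69 kN·m.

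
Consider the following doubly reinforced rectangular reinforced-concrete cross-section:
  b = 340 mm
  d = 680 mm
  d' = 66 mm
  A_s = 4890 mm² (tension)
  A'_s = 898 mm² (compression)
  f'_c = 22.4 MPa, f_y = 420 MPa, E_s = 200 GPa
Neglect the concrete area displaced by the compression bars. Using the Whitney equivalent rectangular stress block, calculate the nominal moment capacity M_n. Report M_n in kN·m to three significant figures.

Assume both tension and compression steel yield.
Net tension couple steel: A_s − A'_s = 3992 mm².
a = (A_s − A'_s) f_y / (0.85 f'_c b) = 1676640/(0.85 × 22.4 × 340) = 259.00 mm.
c = a/β₁ = 259.00/0.85 = 304.71 mm; ε'_s = 0.003(c − d')/c = 0.0024 ≥ f_y/E_s = 0.0021, so compression steel does yield.
M_n = (A_s − A'_s) f_y (d − a/2) + A'_s f_y (d − d') = [1676640 × (680 − 129.5) + 377160 × (680 − 66)] × 10⁻⁶ = 922.99 + 231.58 = 1154.57 kN·m.

M_n ≈ 1150 kN·m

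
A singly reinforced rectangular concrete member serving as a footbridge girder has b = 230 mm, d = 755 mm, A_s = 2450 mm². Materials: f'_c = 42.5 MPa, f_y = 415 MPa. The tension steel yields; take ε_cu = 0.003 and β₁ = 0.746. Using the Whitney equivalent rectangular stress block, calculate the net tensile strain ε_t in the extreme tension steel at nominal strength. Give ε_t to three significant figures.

a = A_s f_y/(0.85 f'_c b) = 122.37 mm.
β₁ = 0.746, so c = a/β₁ = 122.37/0.746 = 164.03 mm.
From the linear strain diagram with ε_cu = 0.003: ε_t = 0.003 (d − c)/c = 0.003 × (755 − 164.03)/164.03 = 0.0108.
Since ε_t ≥ 0.005, the section is tension-controlled.

ε_t ≈ 0.0108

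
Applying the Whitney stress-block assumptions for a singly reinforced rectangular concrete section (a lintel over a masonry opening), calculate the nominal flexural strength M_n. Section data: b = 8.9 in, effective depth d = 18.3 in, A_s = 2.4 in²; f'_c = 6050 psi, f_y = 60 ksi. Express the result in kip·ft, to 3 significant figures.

T = A_s f_y = 2.4 × 60 = 144 kips.
a = T/(0.85 f'_c b) = 144/(0.85 × 6.05 × 8.9) = 3.146 in.
M_n = T(d − a/2) = 144 × (18.3 − 1.573) = 2408.7 kip·in = 2408.7/12 = 200.73 kip·ft.

M_n ≈ 201 kip·ft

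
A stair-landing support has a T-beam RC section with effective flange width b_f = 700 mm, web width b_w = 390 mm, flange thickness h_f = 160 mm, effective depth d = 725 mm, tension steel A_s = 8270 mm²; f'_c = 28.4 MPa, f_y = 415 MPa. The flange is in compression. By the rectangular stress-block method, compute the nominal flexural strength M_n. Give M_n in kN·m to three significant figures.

Tension: T = A_s f_y = 8270 × 415 = 3432050 N.
Try a within the flange: a = T/(0.85 f'_c b_f) = 3432050/(0.85 × 28.4 × 700) = 203.10 mm.
a = 203.10 > h_f = 160 mm: the block extends into the web. Split into flange-overhang and web parts.
C_f = 0.85 f'_c (b_f − b_w) h_f = 0.85 × 28.4 × (700 − 390) × 160 = 1197344 N.
Remaining web compression depth: a_w = (T − C_f)/(0.85 f'_c b_w) = (3432050 − 1197344)/(0.85 × 28.4 × 390) = 237.37 mm.
M_n = C_f(d − h_f/2) + (T − C_f)(d − a_w/2) = 1197344 × (725 − 80) + 2234706 × (725 − 118.685) = 772.29 + 1354.94 = 2127.23 × 10⁶ N·mm.
M_n = 2127.23 kN·m.

M_n ≈ 2130 kN·m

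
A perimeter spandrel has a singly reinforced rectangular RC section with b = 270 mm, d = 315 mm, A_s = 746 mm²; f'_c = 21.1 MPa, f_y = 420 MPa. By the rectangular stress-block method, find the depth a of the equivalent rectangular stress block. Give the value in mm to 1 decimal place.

a ≈ 64.7 mm

T = A_s f_y = 746 × 420 = 313320 N = 313.32 kN.
Setting C = 0.85 f'_c a b equal to T: a = 313320/(0.85 × 21.1 × 270) = 64.7 mm.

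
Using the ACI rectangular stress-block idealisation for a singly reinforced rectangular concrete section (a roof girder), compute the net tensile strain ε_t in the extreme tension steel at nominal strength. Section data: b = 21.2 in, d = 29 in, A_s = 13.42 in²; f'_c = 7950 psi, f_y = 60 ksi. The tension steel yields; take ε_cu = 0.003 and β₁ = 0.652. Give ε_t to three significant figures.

ε_t ≈ 0.00709

a = A_s f_y/(0.85 f'_c b) = 5.621 in.
β₁ = 0.652, so c = a/β₁ = 5.621/0.652 = 8.621 in.
From the linear strain diagram with ε_cu = 0.003: ε_t = 0.003 (d − c)/c = 0.003 × (29 − 8.621)/8.621 = 0.00709.
Since ε_t ≥ 0.005, the section is tension-controlled.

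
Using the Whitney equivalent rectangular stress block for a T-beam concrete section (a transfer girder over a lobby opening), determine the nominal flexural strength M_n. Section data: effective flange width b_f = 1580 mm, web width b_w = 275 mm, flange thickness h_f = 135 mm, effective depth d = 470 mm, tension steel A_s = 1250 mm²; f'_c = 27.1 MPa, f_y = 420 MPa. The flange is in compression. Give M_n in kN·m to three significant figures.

M_n ≈ 243 kN·m

Tension: T = A_s f_y = 1250 × 420 = 525000 N.
Try a within the flange: a = T/(0.85 f'_c b_f) = 525000/(0.85 × 27.1 × 1580) = 14.42 mm.
Since a = 14.42 ≤ h_f = 135 mm, the stress block lies entirely in the flange; analyse as a rectangular beam of width b_f.
M_n = T(d − a/2) = 525000 × (470 − 7.21) = 242.96 × 10⁶ N·mm.
M_n = 242.96 kN·m.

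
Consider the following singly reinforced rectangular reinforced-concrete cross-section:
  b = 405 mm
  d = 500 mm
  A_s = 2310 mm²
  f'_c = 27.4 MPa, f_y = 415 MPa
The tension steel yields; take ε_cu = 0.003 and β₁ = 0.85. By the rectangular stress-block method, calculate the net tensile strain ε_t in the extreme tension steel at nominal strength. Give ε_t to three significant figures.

a = A_s f_y/(0.85 f'_c b) = 101.63 mm.
β₁ = 0.85, so c = a/β₁ = 101.63/0.85 = 119.56 mm.
From the linear strain diagram with ε_cu = 0.003: ε_t = 0.003 (d − c)/c = 0.003 × (500 − 119.56)/119.56 = 0.00955.
Since ε_t ≥ 0.005, the section is tension-controlled.

ε_t ≈ 0.00955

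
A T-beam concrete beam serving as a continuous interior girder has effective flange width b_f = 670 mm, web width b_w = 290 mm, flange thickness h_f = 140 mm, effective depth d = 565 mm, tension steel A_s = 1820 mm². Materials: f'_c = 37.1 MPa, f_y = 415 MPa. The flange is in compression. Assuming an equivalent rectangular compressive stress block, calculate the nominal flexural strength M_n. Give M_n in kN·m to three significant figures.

M_n ≈ 413 kN·m

Tension: T = A_s f_y = 1820 × 415 = 755300 N.
Try a within the flange: a = T/(0.85 f'_c b_f) = 755300/(0.85 × 37.1 × 670) = 35.75 mm.
Since a = 35.75 ≤ h_f = 140 mm, the stress block lies entirely in the flange; analyse as a rectangular beam of width b_f.
M_n = T(d − a/2) = 755300 × (565 − 17.875) = 413.24 × 10⁶ N·mm.
M_n = 413.24 kN·m.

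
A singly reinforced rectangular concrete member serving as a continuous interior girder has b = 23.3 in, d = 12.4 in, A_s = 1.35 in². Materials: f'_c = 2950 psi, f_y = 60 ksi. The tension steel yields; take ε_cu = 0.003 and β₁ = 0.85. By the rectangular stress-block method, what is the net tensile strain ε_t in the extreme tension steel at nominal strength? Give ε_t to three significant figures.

ε_t ≈ 0.0198

a = A_s f_y/(0.85 f'_c b) = 1.386 in.
β₁ = 0.85, so c = a/β₁ = 1.386/0.85 = 1.631 in.
From the linear strain diagram with ε_cu = 0.003: ε_t = 0.003 (d − c)/c = 0.003 × (12.4 − 1.631)/1.631 = 0.0198.
Since ε_t ≥ 0.005, the section is tension-controlled.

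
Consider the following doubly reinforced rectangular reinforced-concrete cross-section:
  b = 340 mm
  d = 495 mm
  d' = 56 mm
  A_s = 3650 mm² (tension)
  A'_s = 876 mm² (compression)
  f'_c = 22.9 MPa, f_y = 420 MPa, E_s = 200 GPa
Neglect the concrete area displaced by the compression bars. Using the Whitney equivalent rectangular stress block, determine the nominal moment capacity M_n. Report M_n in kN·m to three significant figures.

M_n ≈ 636 kN·m

Assume both tension and compression steel yield.
Net tension couple steel: A_s − A'_s = 2774 mm².
a = (A_s − A'_s) f_y / (0.85 f'_c b) = 1165080/(0.85 × 22.9 × 340) = 176.04 mm.
c = a/β₁ = 176.04/0.85 = 207.11 mm; ε'_s = 0.003(c − d')/c = 0.0022 ≥ f_y/E_s = 0.0021, so compression steel does yield.
M_n = (A_s − A'_s) f_y (d − a/2) + A'_s f_y (d − d') = [1165080 × (495 − 88.02) + 367920 × (495 − 56)] × 10⁻⁶ = 474.16 + 161.52 = 635.68 kN·m.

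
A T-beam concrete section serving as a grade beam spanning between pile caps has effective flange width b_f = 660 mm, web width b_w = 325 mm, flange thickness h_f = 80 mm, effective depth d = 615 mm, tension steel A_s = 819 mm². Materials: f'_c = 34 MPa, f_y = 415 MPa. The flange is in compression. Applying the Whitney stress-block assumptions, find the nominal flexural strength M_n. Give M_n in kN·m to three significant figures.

Tension: T = A_s f_y = 819 × 415 = 339885 N.
Try a within the flange: a = T/(0.85 f'_c b_f) = 339885/(0.85 × 34 × 660) = 17.82 mm.
Since a = 17.82 ≤ h_f = 80 mm, the stress block lies entirely in the flange; analyse as a rectangular beam of width b_f.
M_n = T(d − a/2) = 339885 × (615 − 8.91) = 206.00 × 10⁶ N·mm.
M_n = 206.00 kN·m.

M_n ≈ 206 kN·m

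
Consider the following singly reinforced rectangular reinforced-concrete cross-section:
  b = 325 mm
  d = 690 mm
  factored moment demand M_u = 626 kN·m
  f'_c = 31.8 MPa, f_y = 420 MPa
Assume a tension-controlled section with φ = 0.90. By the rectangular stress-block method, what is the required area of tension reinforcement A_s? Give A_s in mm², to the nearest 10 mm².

M_n = M_u/φ = 626/0.90 = 695.556 kN·m.
With M_n = 0.85 f'_c a b (d − a/2), solve the quadratic for a:
a = d − √(d² − 2M_n/(0.85 f'_c b)) = 690 − √(690² − 2 × 695.556×10⁶/(0.85 × 31.8 × 325)) = 126.31 mm.
A_s = 0.85 f'_c a b / f_y = 0.85 × 31.8 × 126.31 × 325 / 420 = 2641.9 mm².

A_s ≈ 2640 mm²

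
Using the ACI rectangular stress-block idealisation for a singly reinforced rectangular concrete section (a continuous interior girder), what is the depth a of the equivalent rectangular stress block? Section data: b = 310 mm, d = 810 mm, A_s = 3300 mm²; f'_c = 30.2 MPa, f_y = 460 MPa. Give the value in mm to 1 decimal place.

T = A_s f_y = 3300 × 460 = 1518000 N = 1518 kN.
Setting C = 0.85 f'_c a b equal to T: a = 1518000/(0.85 × 30.2 × 310) = 190.8 mm.

a ≈ 190.8 mm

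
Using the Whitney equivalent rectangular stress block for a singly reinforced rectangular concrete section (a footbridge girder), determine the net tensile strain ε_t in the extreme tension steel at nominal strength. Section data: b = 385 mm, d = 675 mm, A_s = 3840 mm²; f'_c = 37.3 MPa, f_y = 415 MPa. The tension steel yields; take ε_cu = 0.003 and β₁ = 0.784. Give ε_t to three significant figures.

ε_t ≈ 0.00916

a = A_s f_y/(0.85 f'_c b) = 130.55 mm.
β₁ = 0.784, so c = a/β₁ = 130.55/0.784 = 166.52 mm.
From the linear strain diagram with ε_cu = 0.003: ε_t = 0.003 (d − c)/c = 0.003 × (675 − 166.52)/166.52 = 0.00916.
Since ε_t ≥ 0.005, the section is tension-controlled.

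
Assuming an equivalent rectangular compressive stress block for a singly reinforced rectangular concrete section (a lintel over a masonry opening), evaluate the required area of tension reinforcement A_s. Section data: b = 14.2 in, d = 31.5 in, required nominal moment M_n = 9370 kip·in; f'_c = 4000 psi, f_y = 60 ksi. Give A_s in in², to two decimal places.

A_s ≈ 5.57 in²

From M_n = 0.85 f'_c a b (d − a/2):
a = d − √(d² − 2M_n/(0.85 f'_c b)) = 31.5 − √(31.5² − 2 × 9370/(0.85 × 4 × 14.2)) = 6.922 in.
A_s = 0.85 f'_c a b / f_y = 0.85 × 4 × 6.922 × 14.2 / 60 = 5.570 in².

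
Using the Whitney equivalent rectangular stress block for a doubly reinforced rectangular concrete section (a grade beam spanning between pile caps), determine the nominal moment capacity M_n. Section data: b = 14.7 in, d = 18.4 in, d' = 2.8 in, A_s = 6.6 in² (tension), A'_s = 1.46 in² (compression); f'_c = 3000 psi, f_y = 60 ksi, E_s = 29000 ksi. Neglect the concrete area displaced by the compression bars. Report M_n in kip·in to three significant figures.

M_n ≈ 5770 kip·in

Assume both steels yield.
a = (A_s − A'_s) f_y/(0.85 f'_c b) = (6.6 − 1.46) × 60/(0.85 × 3 × 14.7) = 8.227 in.
c = a/β₁ = 8.227/0.85 = 9.679 in; ε'_s = 0.003(c − d')/c = 0.0021 ≥ ε_y = 0.0021, so the compression steel yields.
M_n = (A_s − A'_s) f_y (d − a/2) + A'_s f_y (d − d') = 308.4 × (18.4 − 4.1135) + 87.6 × (18.4 − 2.8) = 4406.0 + 1366.6 = 5772.6 kip·in.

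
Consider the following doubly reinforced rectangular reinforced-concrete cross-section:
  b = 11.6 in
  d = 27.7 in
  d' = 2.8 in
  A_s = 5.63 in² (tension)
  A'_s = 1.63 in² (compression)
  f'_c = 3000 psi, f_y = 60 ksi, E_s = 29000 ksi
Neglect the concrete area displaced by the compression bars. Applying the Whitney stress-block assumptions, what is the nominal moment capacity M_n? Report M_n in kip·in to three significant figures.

M_n ≈ 8110 kip·in

Assume both steels yield.
a = (A_s − A'_s) f_y/(0.85 f'_c b) = (5.63 − 1.63) × 60/(0.85 × 3 × 11.6) = 8.114 in.
c = a/β₁ = 8.114/0.85 = 9.546 in; ε'_s = 0.003(c − d')/c = 0.0021 ≥ ε_y = 0.0021, so the compression steel yields.
M_n = (A_s − A'_s) f_y (d − a/2) + A'_s f_y (d − d') = 240 × (27.7 − 4.057) + 97.8 × (27.7 − 2.8) = 5674.3 + 2435.2 = 8109.5 kip·in.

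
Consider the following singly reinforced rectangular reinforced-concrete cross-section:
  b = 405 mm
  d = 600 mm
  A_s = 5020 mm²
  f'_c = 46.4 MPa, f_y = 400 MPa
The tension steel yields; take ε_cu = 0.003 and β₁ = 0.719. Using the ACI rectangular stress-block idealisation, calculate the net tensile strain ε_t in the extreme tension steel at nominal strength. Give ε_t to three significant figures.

ε_t ≈ 0.00730

a = A_s f_y/(0.85 f'_c b) = 125.71 mm.
β₁ = 0.719, so c = a/β₁ = 125.71/0.719 = 174.84 mm.
From the linear strain diagram with ε_cu = 0.003: ε_t = 0.003 (d − c)/c = 0.003 × (600 − 174.84)/174.84 = 0.00730.
Since ε_t ≥ 0.005, the section is tension-controlled.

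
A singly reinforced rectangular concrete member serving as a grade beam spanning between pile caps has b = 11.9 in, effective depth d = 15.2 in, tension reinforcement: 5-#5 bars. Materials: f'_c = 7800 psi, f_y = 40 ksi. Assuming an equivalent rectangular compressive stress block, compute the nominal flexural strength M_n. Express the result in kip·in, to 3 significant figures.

M_n ≈ 918 kip·in

A_s = 5 × 0.31 = 1.55 in².
T = A_s f_y = 1.55 × 40 = 62 kips.
a = T/(0.85 f'_c b) = 62/(0.85 × 7.8 × 11.9) = 0.786 in.
M_n = T(d − a/2) = 62 × (15.2 − 0.393) = 918.0 kip·in.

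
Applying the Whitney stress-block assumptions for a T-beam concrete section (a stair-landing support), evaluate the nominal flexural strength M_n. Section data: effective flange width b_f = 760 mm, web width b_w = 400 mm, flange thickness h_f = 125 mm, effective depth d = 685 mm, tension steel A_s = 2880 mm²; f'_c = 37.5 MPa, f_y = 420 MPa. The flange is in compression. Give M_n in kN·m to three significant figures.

Tension: T = A_s f_y = 2880 × 420 = 1209600 N.
Try a within the flange: a = T/(0.85 f'_c b_f) = 1209600/(0.85 × 37.5 × 760) = 49.93 mm.
Since a = 49.93 ≤ h_f = 125 mm, the stress block lies entirely in the flange; analyse as a rectangular beam of width b_f.
M_n = T(d − a/2) = 1209600 × (685 − 24.965) = 798.38 × 10⁶ N·mm.
M_n = 798.38 kN·m.

M_n ≈ 798 kN·m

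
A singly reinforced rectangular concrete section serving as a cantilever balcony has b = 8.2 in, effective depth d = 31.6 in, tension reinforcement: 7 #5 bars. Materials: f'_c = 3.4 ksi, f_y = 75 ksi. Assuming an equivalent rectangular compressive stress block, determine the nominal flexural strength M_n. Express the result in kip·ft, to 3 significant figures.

M_n ≈ 382 kip·ft

A_s = 7 × 0.31 = 2.17 in².
T = A_s f_y = 2.17 × 75 = 162.75 kips.
a = T/(0.85 f'_c b) = 162.75/(0.85 × 3.4 × 8.2) = 6.868 in.
M_n = T(d − a/2) = 162.75 × (31.6 − 3.434) = 4584.0 kip·in = 4584.0/12 = 382.00 kip·ft.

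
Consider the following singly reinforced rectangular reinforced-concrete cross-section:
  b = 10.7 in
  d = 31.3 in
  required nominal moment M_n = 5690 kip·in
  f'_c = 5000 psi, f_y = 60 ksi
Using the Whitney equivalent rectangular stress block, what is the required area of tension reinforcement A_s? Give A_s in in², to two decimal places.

A_s ≈ 3.25 in²

From M_n = 0.85 f'_c a b (d − a/2):
a = d − √(d² − 2M_n/(0.85 f'_c b)) = 31.3 − √(31.3² − 2 × 5690/(0.85 × 5 × 10.7)) = 4.292 in.
A_s = 0.85 f'_c a b / f_y = 0.85 × 5 × 4.292 × 10.7 / 60 = 3.253 in².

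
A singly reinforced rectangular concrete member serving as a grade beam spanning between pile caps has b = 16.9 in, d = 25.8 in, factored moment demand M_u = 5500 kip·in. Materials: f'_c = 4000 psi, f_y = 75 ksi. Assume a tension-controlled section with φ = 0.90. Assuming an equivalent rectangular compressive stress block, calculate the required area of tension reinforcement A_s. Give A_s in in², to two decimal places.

M_n = M_u/φ = 5500/0.90 = 6111.11 kip·in.
From M_n = 0.85 f'_c a b (d − a/2):
a = d − √(d² − 2M_n/(0.85 f'_c b)) = 25.8 − √(25.8² − 2 × 6111.11/(0.85 × 4 × 16.9)) = 4.518 in.
A_s = 0.85 f'_c a b / f_y = 0.85 × 4 × 4.518 × 16.9 / 75 = 3.461 in².

A_s ≈ 3.46 in²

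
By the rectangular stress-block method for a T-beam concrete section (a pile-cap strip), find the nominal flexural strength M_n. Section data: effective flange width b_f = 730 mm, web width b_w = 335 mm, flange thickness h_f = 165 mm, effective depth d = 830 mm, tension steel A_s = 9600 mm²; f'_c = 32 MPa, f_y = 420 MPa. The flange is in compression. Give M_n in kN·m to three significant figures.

Tension: T = A_s f_y = 9600 × 420 = 4032000 N.
Try a within the flange: a = T/(0.85 f'_c b_f) = 4032000/(0.85 × 32 × 730) = 203.06 mm.
a = 203.06 > h_f = 165 mm: the block extends into the web. Split into flange-overhang and web parts.
C_f = 0.85 f'_c (b_f − b_w) h_f = 0.85 × 32 × (730 − 335) × 165 = 1772760 N.
Remaining web compression depth: a_w = (T − C_f)/(0.85 f'_c b_w) = (4032000 − 1772760)/(0.85 × 32 × 335) = 247.94 mm.
M_n = C_f(d − h_f/2) + (T − C_f)(d − a_w/2) = 1772760 × (830 − 82.5) + 2259240 × (830 − 123.97) = 1325.14 + 1595.09 = 2920.23 × 10⁶ N·mm.
M_n = 2920.23 kN·m.

M_n ≈ 2920 kN·m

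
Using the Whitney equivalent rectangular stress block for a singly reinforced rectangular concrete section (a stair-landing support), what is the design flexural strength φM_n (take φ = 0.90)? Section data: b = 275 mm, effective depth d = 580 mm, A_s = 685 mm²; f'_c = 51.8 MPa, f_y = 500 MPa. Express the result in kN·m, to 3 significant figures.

T = A_s f_y = 685 × 500 = 342500 N = 342.5 kN.
From C = T: a = T/(0.85 f'_c b) = 342500/(0.85 × 51.8 × 275) = 28.29 mm.
M_n = T(d − a/2) = 342.5 kN × (580 − 14.145) mm = 193.81 kN·m.
φM_n = 0.90 × 193.81 = 174.43 kN·m.

φM_n ≈ 174 kN·m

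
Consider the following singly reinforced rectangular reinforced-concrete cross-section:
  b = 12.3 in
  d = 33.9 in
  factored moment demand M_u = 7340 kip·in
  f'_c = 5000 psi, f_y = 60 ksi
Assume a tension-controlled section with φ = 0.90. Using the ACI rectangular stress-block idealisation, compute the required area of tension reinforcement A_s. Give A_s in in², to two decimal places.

A_s ≈ 4.33 in²

M_n = M_u/φ = 7340/0.90 = 8155.56 kip·in.
From M_n = 0.85 f'_c a b (d − a/2):
a = d − √(d² − 2M_n/(0.85 f'_c b)) = 33.9 − √(33.9² − 2 × 8155.56/(0.85 × 5 × 12.3)) = 4.966 in.
A_s = 0.85 f'_c a b / f_y = 0.85 × 5 × 4.966 × 12.3 / 60 = 4.327 in².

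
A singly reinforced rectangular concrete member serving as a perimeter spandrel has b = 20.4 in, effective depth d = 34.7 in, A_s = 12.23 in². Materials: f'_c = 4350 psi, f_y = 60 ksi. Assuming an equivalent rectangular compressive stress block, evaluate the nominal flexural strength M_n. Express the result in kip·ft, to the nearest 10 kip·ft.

T = A_s f_y = 12.23 × 60 = 733.8 kips.
a = T/(0.85 f'_c b) = 733.8/(0.85 × 4.35 × 20.4) = 9.728 in.
M_n = T(d − a/2) = 733.8 × (34.7 − 4.864) = 21893.7 kip·in = 21893.7/12 = 1824.48 kip·ft.

M_n ≈ 1820 kip·ft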